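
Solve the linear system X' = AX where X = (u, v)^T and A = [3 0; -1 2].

u(t) = -C_1e^(3t), v(t) = C_1e^(3t) - C_2e^(2t)

Coefficient matrix A = [[3, 0], [-1, 2]].
Characteristic polynomial det(A - λI) = λ^2 - 5λ + 6 = 0.
Eigenvalues λ = 3, 2.
For λ=3: (A-λI) row 2 is [-1, -1], so an eigenvector is (-1, 1).
For λ=2: (A-λI) row 1 is [1, 0], so an eigenvector is (0, -1).
General solution: C_1e^(3t)(-1,1) + C_2e^(2t)(0,-1).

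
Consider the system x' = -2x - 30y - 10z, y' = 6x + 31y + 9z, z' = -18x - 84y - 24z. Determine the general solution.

Coefficient matrix A = [[-2, -30, -10], [6, 31, 9], [-18, -84, -24]].
det(A - λI) = 0 gives eigenvalues λ = -2, 3, 4.
For λ=-2: eigenvector (1,-1,3).
For λ=3: eigenvector (-2,3,-8).
For λ=4: eigenvector (0,-1,3).
General solution: C_1e^(-2t)(1,-1,3) + C_2e^(3t)(-2,3,-8) + C_3e^(4t)(0,-1,3).

x(t) = C_1e^(-2t) - 2C_2e^(3t), y(t) = -C_1e^(-2t) + 3C_2e^(3t) - C_3e^(4t), z(t) = 3C_1e^(-2t) - 8C_2e^(3t) + 3C_3e^(4t)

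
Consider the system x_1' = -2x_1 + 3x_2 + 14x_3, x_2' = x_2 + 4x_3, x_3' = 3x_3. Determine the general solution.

x_1(t) = K_1e^(-2t) + K_2e^(t) + 4K_3e^(3t), x_2(t) = K_2e^(t) + 2K_3e^(3t), x_3(t) = K_3e^(3t)

Coefficient matrix A = [[-2, 3, 14], [0, 1, 4], [0, 0, 3]].
det(A - λI) = 0 gives eigenvalues λ = -2, 1, 3.
For λ=-2: eigenvector (1,0,0).
For λ=1: eigenvector (1,1,0).
For λ=3: eigenvector (4,2,1).
General solution: K_1e^(-2t)(1,0,0) + K_2e^(t)(1,1,0) + K_3e^(3t)(4,2,1).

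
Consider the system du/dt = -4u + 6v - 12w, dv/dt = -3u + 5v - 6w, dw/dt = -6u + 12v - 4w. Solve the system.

u(t) = 4K_1e^(-4t) + 2K_2e^(-t) + 3K_3e^(2t), v(t) = 2K_1e^(-4t) + K_2e^(-t) + K_3e^(2t), w(t) = K_1e^(-4t) - K_3e^(2t)

Coefficient matrix A = [[-4, 6, -12], [-3, 5, -6], [-6, 12, -4]].
det(A - λI) = 0 gives eigenvalues λ = -4, -1, 2.
For λ=-4: eigenvector (4,2,1).
For λ=-1: eigenvector (2,1,0).
For λ=2: eigenvector (3,1,-1).
General solution: K_1e^(-4t)(4,2,1) + K_2e^(-t)(2,1,0) + K_3e^(2t)(3,1,-1).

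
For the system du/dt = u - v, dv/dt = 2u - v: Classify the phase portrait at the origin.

center

A = [[1,-1],[2,-1]]; det(A-λI) = λ^2 + 1.
λ = 0 ± i: zero real part.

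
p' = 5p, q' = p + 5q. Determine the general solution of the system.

Coefficient matrix A = [[5, 0], [1, 5]].
Characteristic polynomial det(A - λI) = λ^2 - 10λ + 25 = 0.
Single eigenvalue λ = 5 with algebraic multiplicity 2.
Eigenvector v = (0,-1); generalized eigenvector w with (A-λI)w=v is (-1,-2).
General solution: e^(5t)[K_1·v + K_2·(t·v + w)].

p(t) = -K_2e^(5t), q(t) = -K_1e^(5t) - K_2te^(5t) - 2K_2e^(5t)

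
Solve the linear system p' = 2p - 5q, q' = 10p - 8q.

Coefficient matrix A = [[2, -5], [10, -8]].
Characteristic polynomial det(A - λI) = λ^2 + 6λ + 34 = 0.
Eigenvalues λ = -3 ± 5i (complex conjugate pair).
For λ=-3+5i: an eigenvector is (0,-1) - i(1,1) = (0 - i, -1 - i).
A real fundamental pair from Re and Im of e^((-3+5i)t)v: X_1 = e^(-3t)(cos(5t)·(0,-1) + sin(5t)·(1,1)), X_2 = e^(-3t)(sin(5t)·(0,-1) - cos(5t)·(1,1)).
General solution: K_1X_1 + K_2X_2.

p(t) = K_1e^(-3t)sin(5t) - K_2e^(-3t)cos(5t), q(t) = K_1e^(-3t)sin(5t) - K_1e^(-3t)cos(5t) - K_2e^(-3t)sin(5t) - K_2e^(-3t)cos(5t)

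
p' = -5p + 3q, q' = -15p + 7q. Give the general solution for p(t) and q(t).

Coefficient matrix A = [[-5, 3], [-15, 7]].
Characteristic polynomial det(A - λI) = λ^2 - 2λ + 10 = 0.
Eigenvalues λ = 1 ± 3i (complex conjugate pair).
For λ=1+3i: an eigenvector is (0,-1) - i(-1,-2) = (0 + i, -1 + 2i).
A real fundamental pair from Re and Im of e^((1+3i)t)v: X_1 = e^(t)(cos(3t)·(0,-1) + sin(3t)·(-1,-2)), X_2 = e^(t)(sin(3t)·(0,-1) - cos(3t)·(-1,-2)).
General solution: K_1X_1 + K_2X_2.

p(t) = -K_1e^(t)sin(3t) + K_2e^(t)cos(3t), q(t) = -2K_1e^(t)sin(3t) - K_1e^(t)cos(3t) - K_2e^(t)sin(3t) + 2K_2e^(t)cos(3t)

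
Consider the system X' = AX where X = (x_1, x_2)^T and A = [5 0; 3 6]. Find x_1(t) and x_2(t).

Coefficient matrix A = [[5, 0], [3, 6]].
Characteristic polynomial det(A - λI) = λ^2 - 11λ + 30 = 0.
Eigenvalues λ = 5, 6.
For λ=5: (A-λI) row 2 is [3, 1], so an eigenvector is (1, -3).
For λ=6: (A-λI) row 1 is [-1, 0], so an eigenvector is (0, -1).
General solution: C_1e^(5t)(1,-3) + C_2e^(6t)(0,-1).

x_1(t) = C_1e^(5t), x_2(t) = -3C_1e^(5t) - C_2e^(6t)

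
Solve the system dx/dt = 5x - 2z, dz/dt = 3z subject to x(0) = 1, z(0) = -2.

x(t) = 3e^(5t) - 2e^(3t), z(t) = -2e^(3t)

Coefficient matrix A = [[5, -2], [0, 3]].
Characteristic polynomial det(A - λI) = λ^2 - 8λ + 15 = 0.
Eigenvalues λ = 3, 5.
For λ=3: (A-λI) row 1 is [2, -2], so an eigenvector is (-1, -1).
For λ=5: (A-λI) row 1 is [0, -2], so an eigenvector is (1, 0).
General solution: C_1e^(3t)(-1,-1) + C_2e^(5t)(1,0).
Applying x(0)=1, z(0)=-2 gives C_1=2, C_2=3.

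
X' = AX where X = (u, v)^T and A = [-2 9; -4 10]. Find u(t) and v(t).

Coefficient matrix A = [[-2, 9], [-4, 10]].
Characteristic polynomial det(A - λI) = λ^2 - 8λ + 16 = 0.
Single eigenvalue λ = 4 with algebraic multiplicity 2.
Eigenvector v = (-3,-2); generalized eigenvector w with (A-λI)w=v is (2,1).
General solution: e^(4t)[c_1·v + c_2·(t·v + w)].

u(t) = -3c_1e^(4t) - 3c_2te^(4t) + 2c_2e^(4t), v(t) = -2c_1e^(4t) - 2c_2te^(4t) + c_2e^(4t)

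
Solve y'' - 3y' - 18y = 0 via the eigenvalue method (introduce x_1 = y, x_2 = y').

Let x_1 = y, x_2 = y'. Then x_1' = x_2 and x_2' = 18x_1 + 3x_2.
A = [[0,1],[18,3]]; det(A-λI) = λ^2 - 3λ - 18.
Eigenvalues λ = -3, 6 with eigenvectors (1,-3), (1,6).

y(t) = K_1e^(-3t) + K_2e^(6t)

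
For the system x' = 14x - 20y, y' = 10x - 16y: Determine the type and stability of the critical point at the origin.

A = [[14,-20],[10,-16]]; det(A-λI) = λ^2 + 2λ - 24.
λ = -6, 4: opposite signs.

saddle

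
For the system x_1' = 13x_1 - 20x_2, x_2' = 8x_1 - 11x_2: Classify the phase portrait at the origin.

unstable spiral

A = [[13,-20],[8,-11]]; det(A-λI) = λ^2 - 2λ + 17.
λ = 1 ± 4i: positive real part.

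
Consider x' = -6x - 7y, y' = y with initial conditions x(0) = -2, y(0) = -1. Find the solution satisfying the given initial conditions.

Coefficient matrix A = [[-6, -7], [0, 1]].
Characteristic polynomial det(A - λI) = λ^2 + 5λ - 6 = 0.
Eigenvalues λ = 1, -6.
For λ=1: (A-λI) row 1 is [-7, -7], so an eigenvector is (1, -1).
For λ=-6: (A-λI) row 1 is [0, -7], so an eigenvector is (1, 0).
General solution: C_1e^(t)(1,-1) + C_2e^(-6t)(1,0).
Applying x(0)=-2, y(0)=-1 gives C_1=1, C_2=-3.

x(t) = e^(t) - 3e^(-6t), y(t) = -e^(t)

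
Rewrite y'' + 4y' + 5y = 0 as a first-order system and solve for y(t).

Let x_1 = y, x_2 = y'. Then x_1' = x_2 and x_2' = -5x_1 - 4x_2.
A = [[0,1],[-5,-4]]; det(A-λI) = λ^2 + 4λ + 5.
Eigenvalues λ = -2 ± i.

y(t) = C_1e^(-2t)cos(t) + C_2e^(-2t)sin(t)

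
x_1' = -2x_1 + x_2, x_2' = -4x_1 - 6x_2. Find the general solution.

x_1(t) = C_1e^(-4t) + C_2te^(-4t) + C_2e^(-4t), x_2(t) = -2C_1e^(-4t) - 2C_2te^(-4t) - C_2e^(-4t)

Coefficient matrix A = [[-2, 1], [-4, -6]].
Characteristic polynomial det(A - λI) = λ^2 + 8λ + 16 = 0.
Single eigenvalue λ = -4 with algebraic multiplicity 2.
Eigenvector v = (1,-2); generalized eigenvector w with (A-λI)w=v is (1,-1).
General solution: e^(-4t)[C_1·v + C_2·(t·v + w)].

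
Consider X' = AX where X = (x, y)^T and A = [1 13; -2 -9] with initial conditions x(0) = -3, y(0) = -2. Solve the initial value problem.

x(t) = -41e^(-4t)sin(t) - 3e^(-4t)cos(t), y(t) = 16e^(-4t)sin(t) - 2e^(-4t)cos(t)

Coefficient matrix A = [[1, 13], [-2, -9]].
Characteristic polynomial det(A - λI) = λ^2 + 8λ + 17 = 0.
Eigenvalues λ = -4 ± i (complex conjugate pair).
For λ=-4+i: an eigenvector is (2,-1) - i(-3,1) = (2 + 3i, -1 - i).
A real fundamental pair from Re and Im of e^((-4+i)t)v: X_1 = e^(-4t)(cos(t)·(2,-1) + sin(t)·(-3,1)), X_2 = e^(-4t)(sin(t)·(2,-1) - cos(t)·(-3,1)).
General solution: C_1X_1 + C_2X_2.
Applying x(0)=-3, y(0)=-2 gives C_1=9, C_2=-7.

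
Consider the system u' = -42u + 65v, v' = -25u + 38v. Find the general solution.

u(t) = -3K_1e^(-2t)sin(5t) + 2K_1e^(-2t)cos(5t) + 2K_2e^(-2t)sin(5t) + 3K_2e^(-2t)cos(5t), v(t) = -2K_1e^(-2t)sin(5t) + K_1e^(-2t)cos(5t) + K_2e^(-2t)sin(5t) + 2K_2e^(-2t)cos(5t)

Coefficient matrix A = [[-42, 65], [-25, 38]].
Characteristic polynomial det(A - λI) = λ^2 + 4λ + 29 = 0.
Eigenvalues λ = -2 ± 5i (complex conjugate pair).
For λ=-2+5i: an eigenvector is (2,1) - i(-3,-2) = (2 + 3i, 1 + 2i).
A real fundamental pair from Re and Im of e^((-2+5i)t)v: X_1 = e^(-2t)(cos(5t)·(2,1) + sin(5t)·(-3,-2)), X_2 = e^(-2t)(sin(5t)·(2,1) - cos(5t)·(-3,-2)).
General solution: K_1X_1 + K_2X_2.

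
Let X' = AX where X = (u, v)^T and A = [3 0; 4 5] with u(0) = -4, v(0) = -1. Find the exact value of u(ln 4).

-256

A = [[3,0],[4,5]]; eigenvalues λ = 5, 3.
Eigenvectors: (0,-1) for λ=5, (1,-2) for λ=3.
From the initial condition, c_1 = 9, c_2 = -4.
u(ln 4) = (9)(4^5)(0) + (-4)(4^3)(1) = -256.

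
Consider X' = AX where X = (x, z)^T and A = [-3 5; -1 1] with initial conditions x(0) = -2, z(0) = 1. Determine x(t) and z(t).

Coefficient matrix A = [[-3, 5], [-1, 1]].
Characteristic polynomial det(A - λI) = λ^2 + 2λ + 2 = 0.
Eigenvalues λ = -1 ± i (complex conjugate pair).
For λ=-1+i: an eigenvector is (-2,-1) - i(-1,0) = (-2 + i, -1).
A real fundamental pair from Re and Im of e^((-1+i)t)v: X_1 = e^(-t)(cos(t)·(-2,-1) + sin(t)·(-1,0)), X_2 = e^(-t)(sin(t)·(-2,-1) - cos(t)·(-1,0)).
General solution: K_1X_1 + K_2X_2.
Applying x(0)=-2, z(0)=1 gives K_1=-1, K_2=-4.

x(t) = 9e^(-t)sin(t) - 2e^(-t)cos(t), z(t) = 4e^(-t)sin(t) + e^(-t)cos(t)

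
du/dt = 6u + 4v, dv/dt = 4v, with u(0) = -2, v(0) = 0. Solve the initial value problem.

u(t) = -2e^(6t), v(t) = 0

Coefficient matrix A = [[6, 4], [0, 4]].
Characteristic polynomial det(A - λI) = λ^2 - 10λ + 24 = 0.
Eigenvalues λ = 6, 4.
For λ=6: (A-λI) row 1 is [0, 4], so an eigenvector is (-1, 0).
For λ=4: (A-λI) row 1 is [2, 4], so an eigenvector is (-2, 1).
General solution: C_1e^(6t)(-1,0) + C_2e^(4t)(-2,1).
Applying u(0)=-2, v(0)=0 gives C_1=2, C_2=0.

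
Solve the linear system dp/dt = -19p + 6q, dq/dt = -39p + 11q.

Coefficient matrix A = [[-19, 6], [-39, 11]].
Characteristic polynomial det(A - λI) = λ^2 + 8λ + 25 = 0.
Eigenvalues λ = -4 ± 3i (complex conjugate pair).
For λ=-4+3i: an eigenvector is (1,3) - i(1,2) = (1 - i, 3 - 2i).
A real fundamental pair from Re and Im of e^((-4+3i)t)v: X_1 = e^(-4t)(cos(3t)·(1,3) + sin(3t)·(1,2)), X_2 = e^(-4t)(sin(3t)·(1,3) - cos(3t)·(1,2)).
General solution: K_1X_1 + K_2X_2.

p(t) = K_1e^(-4t)sin(3t) + K_1e^(-4t)cos(3t) + K_2e^(-4t)sin(3t) - K_2e^(-4t)cos(3t), q(t) = 2K_1e^(-4t)sin(3t) + 3K_1e^(-4t)cos(3t) + 3K_2e^(-4t)sin(3t) - 2K_2e^(-4t)cos(3t)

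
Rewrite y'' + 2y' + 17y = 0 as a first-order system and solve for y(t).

y(t) = C_1e^(-t)cos(4t) + C_2e^(-t)sin(4t)

Let x_1 = y, x_2 = y'. Then x_1' = x_2 and x_2' = -17x_1 - 2x_2.
A = [[0,1],[-17,-2]]; det(A-λI) = λ^2 + 2λ + 17.
Eigenvalues λ = -1 ± 4i.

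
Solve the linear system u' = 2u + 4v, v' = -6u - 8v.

Coefficient matrix A = [[2, 4], [-6, -8]].
Characteristic polynomial det(A - λI) = λ^2 + 6λ + 8 = 0.
Eigenvalues λ = -2, -4.
For λ=-2: (A-λI) row 1 is [4, 4], so an eigenvector is (-1, 1).
For λ=-4: (A-λI) row 1 is [6, 4], so an eigenvector is (-2, 3).
General solution: K_1e^(-2t)(-1,1) + K_2e^(-4t)(-2,3).

u(t) = -K_1e^(-2t) - 2K_2e^(-4t), v(t) = K_1e^(-2t) + 3K_2e^(-4t)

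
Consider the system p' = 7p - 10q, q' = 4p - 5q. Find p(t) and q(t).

Coefficient matrix A = [[7, -10], [4, -5]].
Characteristic polynomial det(A - λI) = λ^2 - 2λ + 5 = 0.
Eigenvalues λ = 1 ± 2i (complex conjugate pair).
For λ=1+2i: an eigenvector is (-2,-1) - i(-1,-1) = (-2 + i, -1 + i).
A real fundamental pair from Re and Im of e^((1+2i)t)v: X_1 = e^(t)(cos(2t)·(-2,-1) + sin(2t)·(-1,-1)), X_2 = e^(t)(sin(2t)·(-2,-1) - cos(2t)·(-1,-1)).
General solution: C_1X_1 + C_2X_2.

p(t) = -C_1e^(t)sin(2t) - 2C_1e^(t)cos(2t) - 2C_2e^(t)sin(2t) + C_2e^(t)cos(2t), q(t) = -C_1e^(t)sin(2t) - C_1e^(t)cos(2t) - C_2e^(t)sin(2t) + C_2e^(t)cos(2t)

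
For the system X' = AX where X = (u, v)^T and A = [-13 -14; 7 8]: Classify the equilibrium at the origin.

saddle

A = [[-13,-14],[7,8]]; det(A-λI) = λ^2 + 5λ - 6.
λ = 1, -6: opposite signs.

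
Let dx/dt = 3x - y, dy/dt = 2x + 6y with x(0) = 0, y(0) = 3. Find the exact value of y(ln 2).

A = [[3,-1],[2,6]]; eigenvalues λ = 4, 5.
Eigenvectors: (1,-1) for λ=4, (-1,2) for λ=5.
From the initial condition, c_1 = 3, c_2 = 3.
y(ln 2) = (3)(2^4)(-1) + (3)(2^5)(2) = 144.

144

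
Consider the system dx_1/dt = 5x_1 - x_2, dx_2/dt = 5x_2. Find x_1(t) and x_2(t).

x_1(t) = -c_1e^(5t) - c_2te^(5t) - c_2e^(5t), x_2(t) = c_2e^(5t)

Coefficient matrix A = [[5, -1], [0, 5]].
Characteristic polynomial det(A - λI) = λ^2 - 10λ + 25 = 0.
Single eigenvalue λ = 5 with algebraic multiplicity 2.
Eigenvector v = (-1,0); generalized eigenvector w with (A-λI)w=v is (-1,1).
General solution: e^(5t)[c_1·v + c_2·(t·v + w)].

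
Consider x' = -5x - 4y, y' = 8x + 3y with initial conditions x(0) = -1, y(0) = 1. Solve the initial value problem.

Coefficient matrix A = [[-5, -4], [8, 3]].
Characteristic polynomial det(A - λI) = λ^2 + 2λ + 17 = 0.
Eigenvalues λ = -1 ± 4i (complex conjugate pair).
For λ=-1+4i: an eigenvector is (1,-1) - i(0,1) = (1, -1 - i).
A real fundamental pair from Re and Im of e^((-1+4i)t)v: X_1 = e^(-t)(cos(4t)·(1,-1) + sin(4t)·(0,1)), X_2 = e^(-t)(sin(4t)·(1,-1) - cos(4t)·(0,1)).
General solution: C_1X_1 + C_2X_2.
Applying x(0)=-1, y(0)=1 gives C_1=-1, C_2=0.

x(t) = -e^(-t)cos(4t), y(t) = -e^(-t)sin(4t) + e^(-t)cos(4t)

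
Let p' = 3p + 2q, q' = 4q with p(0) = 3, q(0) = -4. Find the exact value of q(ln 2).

A = [[3,2],[0,4]]; eigenvalues λ = 3, 4.
Eigenvectors: (-1,0) for λ=3, (2,1) for λ=4.
From the initial condition, c_1 = -11, c_2 = -4.
q(ln 2) = (-11)(2^3)(0) + (-4)(2^4)(1) = -64.

-64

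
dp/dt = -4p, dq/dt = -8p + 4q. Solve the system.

Coefficient matrix A = [[-4, 0], [-8, 4]].
Characteristic polynomial det(A - λI) = λ^2 - 16 = 0.
Eigenvalues λ = 4, -4.
For λ=4: (A-λI) row 1 is [-8, 0], so an eigenvector is (0, 1).
For λ=-4: (A-λI) row 2 is [-8, 8], so an eigenvector is (-1, -1).
General solution: c_1e^(4t)(0,1) + c_2e^(-4t)(-1,-1).

p(t) = -c_2e^(-4t), q(t) = c_1e^(4t) - c_2e^(-4t)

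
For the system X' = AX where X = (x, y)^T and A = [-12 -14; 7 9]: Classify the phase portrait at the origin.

A = [[-12,-14],[7,9]]; det(A-λI) = λ^2 + 3λ - 10.
λ = -5, 2: opposite signs.

saddle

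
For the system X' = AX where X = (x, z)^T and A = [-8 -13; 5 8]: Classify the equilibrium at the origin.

A = [[-8,-13],[5,8]]; det(A-λI) = λ^2 + 1.
λ = 0 ± i: zero real part.

center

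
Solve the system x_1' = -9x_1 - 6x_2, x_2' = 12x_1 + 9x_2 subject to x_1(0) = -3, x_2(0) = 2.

Coefficient matrix A = [[-9, -6], [12, 9]].
Characteristic polynomial det(A - λI) = λ^2 - 9 = 0.
Eigenvalues λ = -3, 3.
For λ=-3: (A-λI) row 1 is [-6, -6], so an eigenvector is (1, -1).
For λ=3: (A-λI) row 1 is [-12, -6], so an eigenvector is (1, -2).
General solution: C_1e^(-3t)(1,-1) + C_2e^(3t)(1,-2).
Applying x_1(0)=-3, x_2(0)=2 gives C_1=-4, C_2=1.

x_1(t) = e^(3t) - 4e^(-3t), x_2(t) = -2e^(3t) + 4e^(-3t)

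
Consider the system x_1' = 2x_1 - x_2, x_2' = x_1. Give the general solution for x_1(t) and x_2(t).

x_1(t) = -c_1e^(t) - c_2te^(t) - 3c_2e^(t), x_2(t) = -c_1e^(t) - c_2te^(t) - 2c_2e^(t)

Coefficient matrix A = [[2, -1], [1, 0]].
Characteristic polynomial det(A - λI) = λ^2 - 2λ + 1 = 0.
Single eigenvalue λ = 1 with algebraic multiplicity 2.
Eigenvector v = (-1,-1); generalized eigenvector w with (A-λI)w=v is (-3,-2).
General solution: e^(t)[c_1·v + c_2·(t·v + w)].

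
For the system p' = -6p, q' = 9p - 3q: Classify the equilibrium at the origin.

A = [[-6,0],[9,-3]]; det(A-λI) = λ^2 + 9λ + 18.
λ = -3, -6: both negative.

stable node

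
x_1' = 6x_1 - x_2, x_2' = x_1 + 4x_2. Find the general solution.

Coefficient matrix A = [[6, -1], [1, 4]].
Characteristic polynomial det(A - λI) = λ^2 - 10λ + 25 = 0.
Single eigenvalue λ = 5 with algebraic multiplicity 2.
Eigenvector v = (-1,-1); generalized eigenvector w with (A-λI)w=v is (0,1).
General solution: e^(5t)[c_1·v + c_2·(t·v + w)].

x_1(t) = -c_1e^(5t) - c_2te^(5t), x_2(t) = -c_1e^(5t) - c_2te^(5t) + c_2e^(5t)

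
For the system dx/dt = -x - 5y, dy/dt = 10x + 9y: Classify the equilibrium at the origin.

unstable spiral

A = [[-1,-5],[10,9]]; det(A-λI) = λ^2 - 8λ + 41.
λ = 4 ± 5i: positive real part.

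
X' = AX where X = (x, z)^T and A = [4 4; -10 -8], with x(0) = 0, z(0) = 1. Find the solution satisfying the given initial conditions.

Coefficient matrix A = [[4, 4], [-10, -8]].
Characteristic polynomial det(A - λI) = λ^2 + 4λ + 8 = 0.
Eigenvalues λ = -2 ± 2i (complex conjugate pair).
For λ=-2+2i: an eigenvector is (1,-1) - i(1,-2) = (1 - i, -1 + 2i).
A real fundamental pair from Re and Im of e^((-2+2i)t)v: X_1 = e^(-2t)(cos(2t)·(1,-1) + sin(2t)·(1,-2)), X_2 = e^(-2t)(sin(2t)·(1,-1) - cos(2t)·(1,-2)).
General solution: K_1X_1 + K_2X_2.
Applying x(0)=0, z(0)=1 gives K_1=1, K_2=1.

x(t) = 2e^(-2t)sin(2t), z(t) = -3e^(-2t)sin(2t) + e^(-2t)cos(2t)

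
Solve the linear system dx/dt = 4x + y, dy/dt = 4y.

Coefficient matrix A = [[4, 1], [0, 4]].
Characteristic polynomial det(A - λI) = λ^2 - 8λ + 16 = 0.
Single eigenvalue λ = 4 with algebraic multiplicity 2.
Eigenvector v = (1,0); generalized eigenvector w with (A-λI)w=v is (-2,1).
General solution: e^(4t)[K_1·v + K_2·(t·v + w)].

x(t) = K_1e^(4t) + K_2te^(4t) - 2K_2e^(4t), y(t) = K_2e^(4t)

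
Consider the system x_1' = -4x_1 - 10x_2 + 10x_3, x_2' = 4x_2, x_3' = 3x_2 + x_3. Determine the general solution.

x_1(t) = c_1e^(-4t) + 2c_2e^(t), x_2(t) = c_3e^(4t), x_3(t) = c_2e^(t) + c_3e^(4t)

Coefficient matrix A = [[-4, -10, 10], [0, 4, 0], [0, 3, 1]].
det(A - λI) = 0 gives eigenvalues λ = -4, 1, 4.
For λ=-4: eigenvector (1,0,0).
For λ=1: eigenvector (2,0,1).
For λ=4: eigenvector (0,1,1).
General solution: c_1e^(-4t)(1,0,0) + c_2e^(t)(2,0,1) + c_3e^(4t)(0,1,1).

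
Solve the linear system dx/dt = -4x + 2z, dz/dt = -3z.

x(t) = -2K_1e^(-3t) - K_2e^(-4t), z(t) = -K_1e^(-3t)

Coefficient matrix A = [[-4, 2], [0, -3]].
Characteristic polynomial det(A - λI) = λ^2 + 7λ + 12 = 0.
Eigenvalues λ = -3, -4.
For λ=-3: (A-λI) row 1 is [-1, 2], so an eigenvector is (-2, -1).
For λ=-4: (A-λI) row 1 is [0, 2], so an eigenvector is (-1, 0).
General solution: K_1e^(-3t)(-2,-1) + K_2e^(-4t)(-1,0).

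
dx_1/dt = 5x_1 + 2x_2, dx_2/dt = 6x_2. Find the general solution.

Coefficient matrix A = [[5, 2], [0, 6]].
Characteristic polynomial det(A - λI) = λ^2 - 11λ + 30 = 0.
Eigenvalues λ = 6, 5.
For λ=6: (A-λI) row 1 is [-1, 2], so an eigenvector is (2, 1).
For λ=5: (A-λI) row 1 is [0, 2], so an eigenvector is (1, 0).
General solution: C_1e^(6t)(2,1) + C_2e^(5t)(1,0).

x_1(t) = 2C_1e^(6t) + C_2e^(5t), x_2(t) = C_1e^(6t)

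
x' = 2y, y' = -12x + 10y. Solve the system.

x(t) = C_1e^(4t) - C_2e^(6t), y(t) = 2C_1e^(4t) - 3C_2e^(6t)

Coefficient matrix A = [[0, 2], [-12, 10]].
Characteristic polynomial det(A - λI) = λ^2 - 10λ + 24 = 0.
Eigenvalues λ = 4, 6.
For λ=4: (A-λI) row 1 is [-4, 2], so an eigenvector is (1, 2).
For λ=6: (A-λI) row 1 is [-6, 2], so an eigenvector is (-1, -3).
General solution: C_1e^(4t)(1,2) + C_2e^(6t)(-1,-3).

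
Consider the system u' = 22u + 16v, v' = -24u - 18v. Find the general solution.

Coefficient matrix A = [[22, 16], [-24, -18]].
Characteristic polynomial det(A - λI) = λ^2 - 4λ - 12 = 0.
Eigenvalues λ = -2, 6.
For λ=-2: (A-λI) row 1 is [24, 16], so an eigenvector is (2, -3).
For λ=6: (A-λI) row 1 is [16, 16], so an eigenvector is (-1, 1).
General solution: c_1e^(-2t)(2,-3) + c_2e^(6t)(-1,1).

u(t) = 2c_1e^(-2t) - c_2e^(6t), v(t) = -3c_1e^(-2t) + c_2e^(6t)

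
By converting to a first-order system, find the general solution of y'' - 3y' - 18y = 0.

y(t) = C_1e^(-3t) + C_2e^(6t)

Let x_1 = y, x_2 = y'. Then x_1' = x_2 and x_2' = 18x_1 + 3x_2.
A = [[0,1],[18,3]]; det(A-λI) = λ^2 - 3λ - 18.
Eigenvalues λ = -3, 6 with eigenvectors (1,-3), (1,6).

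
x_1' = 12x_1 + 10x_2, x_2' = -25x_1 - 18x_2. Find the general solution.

Coefficient matrix A = [[12, 10], [-25, -18]].
Characteristic polynomial det(A - λI) = λ^2 + 6λ + 34 = 0.
Eigenvalues λ = -3 ± 5i (complex conjugate pair).
For λ=-3+5i: an eigenvector is (1,-1) - i(1,-2) = (1 - i, -1 + 2i).
A real fundamental pair from Re and Im of e^((-3+5i)t)v: X_1 = e^(-3t)(cos(5t)·(1,-1) + sin(5t)·(1,-2)), X_2 = e^(-3t)(sin(5t)·(1,-1) - cos(5t)·(1,-2)).
General solution: c_1X_1 + c_2X_2.

x_1(t) = c_1e^(-3t)sin(5t) + c_1e^(-3t)cos(5t) + c_2e^(-3t)sin(5t) - c_2e^(-3t)cos(5t), x_2(t) = -2c_1e^(-3t)sin(5t) - c_1e^(-3t)cos(5t) - c_2e^(-3t)sin(5t) + 2c_2e^(-3t)cos(5t)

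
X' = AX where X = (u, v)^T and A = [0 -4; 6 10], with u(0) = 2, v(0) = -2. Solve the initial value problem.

u(t) = 2e^(4t), v(t) = -2e^(4t)

Coefficient matrix A = [[0, -4], [6, 10]].
Characteristic polynomial det(A - λI) = λ^2 - 10λ + 24 = 0.
Eigenvalues λ = 4, 6.
For λ=4: (A-λI) row 1 is [-4, -4], so an eigenvector is (1, -1).
For λ=6: (A-λI) row 1 is [-6, -4], so an eigenvector is (2, -3).
General solution: C_1e^(4t)(1,-1) + C_2e^(6t)(2,-3).
Applying u(0)=2, v(0)=-2 gives C_1=2, C_2=0.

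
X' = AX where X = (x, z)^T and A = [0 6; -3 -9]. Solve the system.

Coefficient matrix A = [[0, 6], [-3, -9]].
Characteristic polynomial det(A - λI) = λ^2 + 9λ + 18 = 0.
Eigenvalues λ = -6, -3.
For λ=-6: (A-λI) row 1 is [6, 6], so an eigenvector is (-1, 1).
For λ=-3: (A-λI) row 1 is [3, 6], so an eigenvector is (2, -1).
General solution: K_1e^(-6t)(-1,1) + K_2e^(-3t)(2,-1).

x(t) = -K_1e^(-6t) + 2K_2e^(-3t), z(t) = K_1e^(-6t) - K_2e^(-3t)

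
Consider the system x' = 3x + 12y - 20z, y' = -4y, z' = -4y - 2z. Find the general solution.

x(t) = 4c_1e^(-2t) + 4c_2e^(-4t) + c_3e^(3t), y(t) = c_2e^(-4t), z(t) = c_1e^(-2t) + 2c_2e^(-4t)

Coefficient matrix A = [[3, 12, -20], [0, -4, 0], [0, -4, -2]].
det(A - λI) = 0 gives eigenvalues λ = -2, -4, 3.
For λ=-2: eigenvector (4,0,1).
For λ=-4: eigenvector (4,1,2).
For λ=3: eigenvector (1,0,0).
General solution: c_1e^(-2t)(4,0,1) + c_2e^(-4t)(4,1,2) + c_3e^(3t)(1,0,0).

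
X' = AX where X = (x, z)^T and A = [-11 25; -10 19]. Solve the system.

x(t) = C_1e^(4t)sin(5t) - 2C_1e^(4t)cos(5t) - 2C_2e^(4t)sin(5t) - C_2e^(4t)cos(5t), z(t) = C_1e^(4t)sin(5t) - C_1e^(4t)cos(5t) - C_2e^(4t)sin(5t) - C_2e^(4t)cos(5t)

Coefficient matrix A = [[-11, 25], [-10, 19]].
Characteristic polynomial det(A - λI) = λ^2 - 8λ + 41 = 0.
Eigenvalues λ = 4 ± 5i (complex conjugate pair).
For λ=4+5i: an eigenvector is (-2,-1) - i(1,1) = (-2 - i, -1 - i).
A real fundamental pair from Re and Im of e^((4+5i)t)v: X_1 = e^(4t)(cos(5t)·(-2,-1) + sin(5t)·(1,1)), X_2 = e^(4t)(sin(5t)·(-2,-1) - cos(5t)·(1,1)).
General solution: C_1X_1 + C_2X_2.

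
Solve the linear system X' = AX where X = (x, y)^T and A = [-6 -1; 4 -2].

x(t) = c_1e^(-4t) + c_2te^(-4t), y(t) = -2c_1e^(-4t) - 2c_2te^(-4t) - c_2e^(-4t)

Coefficient matrix A = [[-6, -1], [4, -2]].
Characteristic polynomial det(A - λI) = λ^2 + 8λ + 16 = 0.
Single eigenvalue λ = -4 with algebraic multiplicity 2.
Eigenvector v = (1,-2); generalized eigenvector w with (A-λI)w=v is (0,-1).
General solution: e^(-4t)[c_1·v + c_2·(t·v + w)].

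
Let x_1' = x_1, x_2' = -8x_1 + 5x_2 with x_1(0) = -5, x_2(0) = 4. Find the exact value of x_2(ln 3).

A = [[1,0],[-8,5]]; eigenvalues λ = 1, 5.
Eigenvectors: (1,2) for λ=1, (0,-1) for λ=5.
From the initial condition, c_1 = -5, c_2 = -14.
x_2(ln 3) = (-5)(3^1)(2) + (-14)(3^5)(-1) = 3372.

3372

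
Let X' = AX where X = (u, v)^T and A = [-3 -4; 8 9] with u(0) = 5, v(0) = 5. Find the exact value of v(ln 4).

20420

A = [[-3,-4],[8,9]]; eigenvalues λ = 5, 1.
Eigenvectors: (-1,2) for λ=5, (1,-1) for λ=1.
From the initial condition, c_1 = 10, c_2 = 15.
v(ln 4) = (10)(4^5)(2) + (15)(4^1)(-1) = 20420.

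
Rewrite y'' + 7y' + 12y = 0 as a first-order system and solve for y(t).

y(t) = c_1e^(-3t) + c_2e^(-4t)

Let x_1 = y, x_2 = y'. Then x_1' = x_2 and x_2' = -12x_1 - 7x_2.
A = [[0,1],[-12,-7]]; det(A-λI) = λ^2 + 7λ + 12.
Eigenvalues λ = -3, -4 with eigenvectors (1,-3), (1,-4).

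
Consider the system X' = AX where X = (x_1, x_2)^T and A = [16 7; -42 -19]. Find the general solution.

x_1(t) = -C_1e^(-5t) + C_2e^(2t), x_2(t) = 3C_1e^(-5t) - 2C_2e^(2t)

Coefficient matrix A = [[16, 7], [-42, -19]].
Characteristic polynomial det(A - λI) = λ^2 + 3λ - 10 = 0.
Eigenvalues λ = -5, 2.
For λ=-5: (A-λI) row 1 is [21, 7], so an eigenvector is (-1, 3).
For λ=2: (A-λI) row 1 is [14, 7], so an eigenvector is (1, -2).
General solution: C_1e^(-5t)(-1,3) + C_2e^(2t)(1,-2).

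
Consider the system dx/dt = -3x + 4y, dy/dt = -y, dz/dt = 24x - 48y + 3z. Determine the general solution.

Coefficient matrix A = [[-3, 4, 0], [0, -1, 0], [24, -48, 3]].
det(A - λI) = 0 gives eigenvalues λ = -3, -1, 3.
For λ=-3: eigenvector (1,0,-4).
For λ=-1: eigenvector (2,1,0).
For λ=3: eigenvector (0,0,1).
General solution: c_1e^(-3t)(1,0,-4) + c_2e^(-t)(2,1,0) + c_3e^(3t)(0,0,1).

x(t) = c_1e^(-3t) + 2c_2e^(-t), y(t) = c_2e^(-t), z(t) = -4c_1e^(-3t) + c_3e^(3t)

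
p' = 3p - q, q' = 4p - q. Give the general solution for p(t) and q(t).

p(t) = -K_1e^(t) - K_2te^(t) - K_2e^(t), q(t) = -2K_1e^(t) - 2K_2te^(t) - K_2e^(t)

Coefficient matrix A = [[3, -1], [4, -1]].
Characteristic polynomial det(A - λI) = λ^2 - 2λ + 1 = 0.
Single eigenvalue λ = 1 with algebraic multiplicity 2.
Eigenvector v = (-1,-2); generalized eigenvector w with (A-λI)w=v is (-1,-1).
General solution: e^(t)[K_1·v + K_2·(t·v + w)].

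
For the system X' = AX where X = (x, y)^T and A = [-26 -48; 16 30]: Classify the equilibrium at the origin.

A = [[-26,-48],[16,30]]; det(A-λI) = λ^2 - 4λ - 12.
λ = -2, 6: opposite signs.

saddle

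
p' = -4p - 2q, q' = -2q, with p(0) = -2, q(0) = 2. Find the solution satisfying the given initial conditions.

p(t) = -2e^(-2t), q(t) = 2e^(-2t)

Coefficient matrix A = [[-4, -2], [0, -2]].
Characteristic polynomial det(A - λI) = λ^2 + 6λ + 8 = 0.
Eigenvalues λ = -4, -2.
For λ=-4: (A-λI) row 1 is [0, -2], so an eigenvector is (1, 0).
For λ=-2: (A-λI) row 1 is [-2, -2], so an eigenvector is (-1, 1).
General solution: c_1e^(-4t)(1,0) + c_2e^(-2t)(-1,1).
Applying p(0)=-2, q(0)=2 gives c_1=0, c_2=2.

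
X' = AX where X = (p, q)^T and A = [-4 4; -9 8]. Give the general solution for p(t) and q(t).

Coefficient matrix A = [[-4, 4], [-9, 8]].
Characteristic polynomial det(A - λI) = λ^2 - 4λ + 4 = 0.
Single eigenvalue λ = 2 with algebraic multiplicity 2.
Eigenvector v = (-2,-3); generalized eigenvector w with (A-λI)w=v is (1,1).
General solution: e^(2t)[K_1·v + K_2·(t·v + w)].

p(t) = -2K_1e^(2t) - 2K_2te^(2t) + K_2e^(2t), q(t) = -3K_1e^(2t) - 3K_2te^(2t) + K_2e^(2t)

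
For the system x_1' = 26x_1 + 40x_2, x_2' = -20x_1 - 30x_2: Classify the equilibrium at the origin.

A = [[26,40],[-20,-30]]; det(A-λI) = λ^2 + 4λ + 20.
λ = -2 ± 4i: negative real part.

stable spiral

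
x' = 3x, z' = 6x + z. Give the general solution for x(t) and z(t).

x(t) = c_2e^(3t), z(t) = c_1e^(t) + 3c_2e^(3t)

Coefficient matrix A = [[3, 0], [6, 1]].
Characteristic polynomial det(A - λI) = λ^2 - 4λ + 3 = 0.
Eigenvalues λ = 1, 3.
For λ=1: (A-λI) row 1 is [2, 0], so an eigenvector is (0, 1).
For λ=3: (A-λI) row 2 is [6, -2], so an eigenvector is (1, 3).
General solution: c_1e^(t)(0,1) + c_2e^(3t)(1,3).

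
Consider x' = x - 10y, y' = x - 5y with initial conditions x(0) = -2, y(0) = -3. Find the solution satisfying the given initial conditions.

x(t) = 24e^(-2t)sin(t) - 2e^(-2t)cos(t), y(t) = 7e^(-2t)sin(t) - 3e^(-2t)cos(t)

Coefficient matrix A = [[1, -10], [1, -5]].
Characteristic polynomial det(A - λI) = λ^2 + 4λ + 5 = 0.
Eigenvalues λ = -2 ± i (complex conjugate pair).
For λ=-2+i: an eigenvector is (-1,0) - i(-3,-1) = (-1 + 3i, 0 + i).
A real fundamental pair from Re and Im of e^((-2+i)t)v: X_1 = e^(-2t)(cos(t)·(-1,0) + sin(t)·(-3,-1)), X_2 = e^(-2t)(sin(t)·(-1,0) - cos(t)·(-3,-1)).
General solution: c_1X_1 + c_2X_2.
Applying x(0)=-2, y(0)=-3 gives c_1=-7, c_2=-3.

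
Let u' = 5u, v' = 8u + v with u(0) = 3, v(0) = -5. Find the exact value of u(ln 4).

A = [[5,0],[8,1]]; eigenvalues λ = 5, 1.
Eigenvectors: (-1,-2) for λ=5, (0,-1) for λ=1.
From the initial condition, c_1 = -3, c_2 = 11.
u(ln 4) = (-3)(4^5)(-1) + (11)(4^1)(0) = 3072.

3072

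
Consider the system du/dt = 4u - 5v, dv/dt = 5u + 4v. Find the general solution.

u(t) = -C_1e^(4t)sin(5t) + C_2e^(4t)cos(5t), v(t) = C_1e^(4t)cos(5t) + C_2e^(4t)sin(5t)

Coefficient matrix A = [[4, -5], [5, 4]].
Characteristic polynomial det(A - λI) = λ^2 - 8λ + 41 = 0.
Eigenvalues λ = 4 ± 5i (complex conjugate pair).
For λ=4+5i: an eigenvector is (0,1) - i(-1,0) = (0 + i, 1).
A real fundamental pair from Re and Im of e^((4+5i)t)v: X_1 = e^(4t)(cos(5t)·(0,1) + sin(5t)·(-1,0)), X_2 = e^(4t)(sin(5t)·(0,1) - cos(5t)·(-1,0)).
General solution: C_1X_1 + C_2X_2.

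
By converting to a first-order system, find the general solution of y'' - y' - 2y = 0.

Let x_1 = y, x_2 = y'. Then x_1' = x_2 and x_2' = 2x_1 + x_2.
A = [[0,1],[2,1]]; det(A-λI) = λ^2 - λ - 2.
Eigenvalues λ = -1, 2 with eigenvectors (1,-1), (1,2).

y(t) = C_1e^(-t) + C_2e^(2t)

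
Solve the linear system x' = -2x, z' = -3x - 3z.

Coefficient matrix A = [[-2, 0], [-3, -3]].
Characteristic polynomial det(A - λI) = λ^2 + 5λ + 6 = 0.
Eigenvalues λ = -2, -3.
For λ=-2: (A-λI) row 2 is [-3, -1], so an eigenvector is (-1, 3).
For λ=-3: (A-λI) row 1 is [1, 0], so an eigenvector is (0, 1).
General solution: C_1e^(-2t)(-1,3) + C_2e^(-3t)(0,1).

x(t) = -C_1e^(-2t), z(t) = 3C_1e^(-2t) + C_2e^(-3t)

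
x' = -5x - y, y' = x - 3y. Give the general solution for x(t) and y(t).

Coefficient matrix A = [[-5, -1], [1, -3]].
Characteristic polynomial det(A - λI) = λ^2 + 8λ + 16 = 0.
Single eigenvalue λ = -4 with algebraic multiplicity 2.
Eigenvector v = (1,-1); generalized eigenvector w with (A-λI)w=v is (-2,1).
General solution: e^(-4t)[c_1·v + c_2·(t·v + w)].

x(t) = c_1e^(-4t) + c_2te^(-4t) - 2c_2e^(-4t), y(t) = -c_1e^(-4t) - c_2te^(-4t) + c_2e^(-4t)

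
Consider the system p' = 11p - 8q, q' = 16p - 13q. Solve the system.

p(t) = -c_1e^(3t) + c_2e^(-5t), q(t) = -c_1e^(3t) + 2c_2e^(-5t)

Coefficient matrix A = [[11, -8], [16, -13]].
Characteristic polynomial det(A - λI) = λ^2 + 2λ - 15 = 0.
Eigenvalues λ = 3, -5.
For λ=3: (A-λI) row 1 is [8, -8], so an eigenvector is (-1, -1).
For λ=-5: (A-λI) row 1 is [16, -8], so an eigenvector is (1, 2).
General solution: c_1e^(3t)(-1,-1) + c_2e^(-5t)(1,2).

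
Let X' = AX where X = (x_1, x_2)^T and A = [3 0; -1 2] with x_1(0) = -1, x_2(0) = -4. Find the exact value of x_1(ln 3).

-27

A = [[3,0],[-1,2]]; eigenvalues λ = 2, 3.
Eigenvectors: (0,1) for λ=2, (1,-1) for λ=3.
From the initial condition, c_1 = -5, c_2 = -1.
x_1(ln 3) = (-5)(3^2)(0) + (-1)(3^3)(1) = -27.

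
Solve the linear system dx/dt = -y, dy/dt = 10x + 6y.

Coefficient matrix A = [[0, -1], [10, 6]].
Characteristic polynomial det(A - λI) = λ^2 - 6λ + 10 = 0.
Eigenvalues λ = 3 ± i (complex conjugate pair).
For λ=3+i: an eigenvector is (-1,3) - i(0,-1) = (-1, 3 + i).
A real fundamental pair from Re and Im of e^((3+i)t)v: X_1 = e^(3t)(cos(t)·(-1,3) + sin(t)·(0,-1)), X_2 = e^(3t)(sin(t)·(-1,3) - cos(t)·(0,-1)).
General solution: C_1X_1 + C_2X_2.

x(t) = -C_1e^(3t)cos(t) - C_2e^(3t)sin(t), y(t) = -C_1e^(3t)sin(t) + 3C_1e^(3t)cos(t) + 3C_2e^(3t)sin(t) + C_2e^(3t)cos(t)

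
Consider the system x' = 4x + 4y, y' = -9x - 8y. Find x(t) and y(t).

Coefficient matrix A = [[4, 4], [-9, -8]].
Characteristic polynomial det(A - λI) = λ^2 + 4λ + 4 = 0.
Single eigenvalue λ = -2 with algebraic multiplicity 2.
Eigenvector v = (-2,3); generalized eigenvector w with (A-λI)w=v is (1,-2).
General solution: e^(-2t)[C_1·v + C_2·(t·v + w)].

x(t) = -2C_1e^(-2t) - 2C_2te^(-2t) + C_2e^(-2t), y(t) = 3C_1e^(-2t) + 3C_2te^(-2t) - 2C_2e^(-2t)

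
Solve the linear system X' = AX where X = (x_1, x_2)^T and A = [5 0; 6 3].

x_1(t) = C_2e^(5t), x_2(t) = -C_1e^(3t) + 3C_2e^(5t)

Coefficient matrix A = [[5, 0], [6, 3]].
Characteristic polynomial det(A - λI) = λ^2 - 8λ + 15 = 0.
Eigenvalues λ = 3, 5.
For λ=3: (A-λI) row 1 is [2, 0], so an eigenvector is (0, -1).
For λ=5: (A-λI) row 2 is [6, -2], so an eigenvector is (1, 3).
General solution: C_1e^(3t)(0,-1) + C_2e^(5t)(1,3).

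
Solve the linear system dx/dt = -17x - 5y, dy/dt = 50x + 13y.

Coefficient matrix A = [[-17, -5], [50, 13]].
Characteristic polynomial det(A - λI) = λ^2 + 4λ + 29 = 0.
Eigenvalues λ = -2 ± 5i (complex conjugate pair).
For λ=-2+5i: an eigenvector is (-1,3) - i(0,-1) = (-1, 3 + i).
A real fundamental pair from Re and Im of e^((-2+5i)t)v: X_1 = e^(-2t)(cos(5t)·(-1,3) + sin(5t)·(0,-1)), X_2 = e^(-2t)(sin(5t)·(-1,3) - cos(5t)·(0,-1)).
General solution: C_1X_1 + C_2X_2.

x(t) = -C_1e^(-2t)cos(5t) - C_2e^(-2t)sin(5t), y(t) = -C_1e^(-2t)sin(5t) + 3C_1e^(-2t)cos(5t) + 3C_2e^(-2t)sin(5t) + C_2e^(-2t)cos(5t)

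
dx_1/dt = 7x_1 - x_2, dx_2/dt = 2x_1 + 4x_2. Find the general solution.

Coefficient matrix A = [[7, -1], [2, 4]].
Characteristic polynomial det(A - λI) = λ^2 - 11λ + 30 = 0.
Eigenvalues λ = 5, 6.
For λ=5: (A-λI) row 1 is [2, -1], so an eigenvector is (1, 2).
For λ=6: (A-λI) row 1 is [1, -1], so an eigenvector is (1, 1).
General solution: C_1e^(5t)(1,2) + C_2e^(6t)(1,1).

x_1(t) = C_1e^(5t) + C_2e^(6t), x_2(t) = 2C_1e^(5t) + C_2e^(6t)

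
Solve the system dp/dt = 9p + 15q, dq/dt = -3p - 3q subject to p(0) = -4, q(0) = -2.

Coefficient matrix A = [[9, 15], [-3, -3]].
Characteristic polynomial det(A - λI) = λ^2 - 6λ + 18 = 0.
Eigenvalues λ = 3 ± 3i (complex conjugate pair).
For λ=3+3i: an eigenvector is (2,-1) - i(-1,0) = (2 + i, -1).
A real fundamental pair from Re and Im of e^((3+3i)t)v: X_1 = e^(3t)(cos(3t)·(2,-1) + sin(3t)·(-1,0)), X_2 = e^(3t)(sin(3t)·(2,-1) - cos(3t)·(-1,0)).
General solution: c_1X_1 + c_2X_2.
Applying p(0)=-4, q(0)=-2 gives c_1=2, c_2=-8.

p(t) = -18e^(3t)sin(3t) - 4e^(3t)cos(3t), q(t) = 8e^(3t)sin(3t) - 2e^(3t)cos(3t)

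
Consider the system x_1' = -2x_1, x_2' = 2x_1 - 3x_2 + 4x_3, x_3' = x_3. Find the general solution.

x_1(t) = c_2e^(-2t), x_2(t) = c_1e^(-3t) + 2c_2e^(-2t) + c_3e^(t), x_3(t) = c_3e^(t)

Coefficient matrix A = [[-2, 0, 0], [2, -3, 4], [0, 0, 1]].
det(A - λI) = 0 gives eigenvalues λ = -3, -2, 1.
For λ=-3: eigenvector (0,1,0).
For λ=-2: eigenvector (1,2,0).
For λ=1: eigenvector (0,1,1).
General solution: c_1e^(-3t)(0,1,0) + c_2e^(-2t)(1,2,0) + c_3e^(t)(0,1,1).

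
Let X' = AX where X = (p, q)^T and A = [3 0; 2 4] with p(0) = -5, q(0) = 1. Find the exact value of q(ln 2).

A = [[3,0],[2,4]]; eigenvalues λ = 3, 4.
Eigenvectors: (-1,2) for λ=3, (0,1) for λ=4.
From the initial condition, c_1 = 5, c_2 = -9.
q(ln 2) = (5)(2^3)(2) + (-9)(2^4)(1) = -64.

-64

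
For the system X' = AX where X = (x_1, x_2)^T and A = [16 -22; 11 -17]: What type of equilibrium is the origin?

A = [[16,-22],[11,-17]]; det(A-λI) = λ^2 + λ - 30.
λ = -6, 5: opposite signs.

saddle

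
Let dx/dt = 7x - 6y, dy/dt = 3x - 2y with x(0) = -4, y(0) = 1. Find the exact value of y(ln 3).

A = [[7,-6],[3,-2]]; eigenvalues λ = 4, 1.
Eigenvectors: (-2,-1) for λ=4, (1,1) for λ=1.
From the initial condition, c_1 = 5, c_2 = 6.
y(ln 3) = (5)(3^4)(-1) + (6)(3^1)(1) = -387.

-387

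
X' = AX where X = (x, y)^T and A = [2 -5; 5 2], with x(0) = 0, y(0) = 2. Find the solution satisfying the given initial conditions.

Coefficient matrix A = [[2, -5], [5, 2]].
Characteristic polynomial det(A - λI) = λ^2 - 4λ + 29 = 0.
Eigenvalues λ = 2 ± 5i (complex conjugate pair).
For λ=2+5i: an eigenvector is (0,-1) - i(1,0) = (0 - i, -1).
A real fundamental pair from Re and Im of e^((2+5i)t)v: X_1 = e^(2t)(cos(5t)·(0,-1) + sin(5t)·(1,0)), X_2 = e^(2t)(sin(5t)·(0,-1) - cos(5t)·(1,0)).
General solution: c_1X_1 + c_2X_2.
Applying x(0)=0, y(0)=2 gives c_1=-2, c_2=0.

x(t) = -2e^(2t)sin(5t), y(t) = 2e^(2t)cos(5t)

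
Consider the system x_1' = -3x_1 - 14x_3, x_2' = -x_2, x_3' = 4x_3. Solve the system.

Coefficient matrix A = [[-3, 0, -14], [0, -1, 0], [0, 0, 4]].
det(A - λI) = 0 gives eigenvalues λ = -3, -1, 4.
For λ=-3: eigenvector (1,0,0).
For λ=-1: eigenvector (0,1,0).
For λ=4: eigenvector (-2,0,1).
General solution: C_1e^(-3t)(1,0,0) + C_2e^(-t)(0,1,0) + C_3e^(4t)(-2,0,1).

x_1(t) = C_1e^(-3t) - 2C_3e^(4t), x_2(t) = C_2e^(-t), x_3(t) = C_3e^(4t)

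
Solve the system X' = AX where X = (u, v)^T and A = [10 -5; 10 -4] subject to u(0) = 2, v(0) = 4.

u(t) = -6e^(3t)sin(t) + 2e^(3t)cos(t), v(t) = -8e^(3t)sin(t) + 4e^(3t)cos(t)

Coefficient matrix A = [[10, -5], [10, -4]].
Characteristic polynomial det(A - λI) = λ^2 - 6λ + 10 = 0.
Eigenvalues λ = 3 ± i (complex conjugate pair).
For λ=3+i: an eigenvector is (1,1) - i(2,3) = (1 - 2i, 1 - 3i).
A real fundamental pair from Re and Im of e^((3+i)t)v: X_1 = e^(3t)(cos(t)·(1,1) + sin(t)·(2,3)), X_2 = e^(3t)(sin(t)·(1,1) - cos(t)·(2,3)).
General solution: c_1X_1 + c_2X_2.
Applying u(0)=2, v(0)=4 gives c_1=-2, c_2=-2.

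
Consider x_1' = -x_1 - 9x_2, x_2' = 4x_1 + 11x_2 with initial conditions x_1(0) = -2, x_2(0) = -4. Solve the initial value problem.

x_1(t) = 48te^(5t) - 2e^(5t), x_2(t) = -32te^(5t) - 4e^(5t)

Coefficient matrix A = [[-1, -9], [4, 11]].
Characteristic polynomial det(A - λI) = λ^2 - 10λ + 25 = 0.
Single eigenvalue λ = 5 with algebraic multiplicity 2.
Eigenvector v = (-3,2); generalized eigenvector w with (A-λI)w=v is (-1,1).
General solution: e^(5t)[K_1·v + K_2·(t·v + w)].
Applying x_1(0)=-2, x_2(0)=-4 gives K_1=6, K_2=-16.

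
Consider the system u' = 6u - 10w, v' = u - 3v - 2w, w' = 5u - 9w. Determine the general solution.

Coefficient matrix A = [[6, 0, -10], [1, -3, -2], [5, 0, -9]].
det(A - λI) = 0 gives eigenvalues λ = -4, -3, 1.
For λ=-4: eigenvector (1,1,1).
For λ=-3: eigenvector (0,1,0).
For λ=1: eigenvector (-2,0,-1).
General solution: C_1e^(-4t)(1,1,1) + C_2e^(-3t)(0,1,0) + C_3e^(t)(-2,0,-1).

u(t) = C_1e^(-4t) - 2C_3e^(t), v(t) = C_1e^(-4t) + C_2e^(-3t), w(t) = C_1e^(-4t) - C_3e^(t)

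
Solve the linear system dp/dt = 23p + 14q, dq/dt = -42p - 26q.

Coefficient matrix A = [[23, 14], [-42, -26]].
Characteristic polynomial det(A - λI) = λ^2 + 3λ - 10 = 0.
Eigenvalues λ = -5, 2.
For λ=-5: (A-λI) row 1 is [28, 14], so an eigenvector is (-1, 2).
For λ=2: (A-λI) row 1 is [21, 14], so an eigenvector is (2, -3).
General solution: c_1e^(-5t)(-1,2) + c_2e^(2t)(2,-3).

p(t) = -c_1e^(-5t) + 2c_2e^(2t), q(t) = 2c_1e^(-5t) - 3c_2e^(2t)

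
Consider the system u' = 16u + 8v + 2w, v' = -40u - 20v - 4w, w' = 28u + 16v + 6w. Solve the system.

Coefficient matrix A = [[16, 8, 2], [-40, -20, -4], [28, 16, 6]].
det(A - λI) = 0 gives eigenvalues λ = 4, 2, -4.
For λ=4: eigenvector (1,-2,2).
For λ=2: eigenvector (-1,2,-1).
For λ=-4: eigenvector (-1,3,-2).
General solution: C_1e^(4t)(1,-2,2) + C_2e^(2t)(-1,2,-1) + C_3e^(-4t)(-1,3,-2).

u(t) = C_1e^(4t) - C_2e^(2t) - C_3e^(-4t), v(t) = -2C_1e^(4t) + 2C_2e^(2t) + 3C_3e^(-4t), w(t) = 2C_1e^(4t) - C_2e^(2t) - 2C_3e^(-4t)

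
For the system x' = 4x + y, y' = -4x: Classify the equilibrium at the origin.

A = [[4,1],[-4,0]]; det(A-λI) = λ^2 - 4λ + 4.
repeated λ = 2 with a single eigenvector.

unstable improper node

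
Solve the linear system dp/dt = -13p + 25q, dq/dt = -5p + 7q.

p(t) = 2c_1e^(-3t)sin(5t) - c_1e^(-3t)cos(5t) - c_2e^(-3t)sin(5t) - 2c_2e^(-3t)cos(5t), q(t) = c_1e^(-3t)sin(5t) - c_2e^(-3t)cos(5t)

Coefficient matrix A = [[-13, 25], [-5, 7]].
Characteristic polynomial det(A - λI) = λ^2 + 6λ + 34 = 0.
Eigenvalues λ = -3 ± 5i (complex conjugate pair).
For λ=-3+5i: an eigenvector is (-1,0) - i(2,1) = (-1 - 2i, 0 - i).
A real fundamental pair from Re and Im of e^((-3+5i)t)v: X_1 = e^(-3t)(cos(5t)·(-1,0) + sin(5t)·(2,1)), X_2 = e^(-3t)(sin(5t)·(-1,0) - cos(5t)·(2,1)).
General solution: c_1X_1 + c_2X_2.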